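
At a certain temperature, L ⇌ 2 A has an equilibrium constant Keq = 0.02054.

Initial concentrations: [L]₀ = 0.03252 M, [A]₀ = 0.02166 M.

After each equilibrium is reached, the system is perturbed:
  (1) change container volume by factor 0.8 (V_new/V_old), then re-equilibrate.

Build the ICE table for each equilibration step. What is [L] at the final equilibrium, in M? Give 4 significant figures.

Q₀ = 0.01443 vs Keq = 0.02054 ⇒ Q<K, forward
Step 1:
                  L         A
  I         0.03252   0.02166
  C       -0.001742  0.003483
  E         0.03078   0.02514
  solve Keq expr → x = 0.001742; check Q = 0.02054
Then change container volume by factor 0.8 (V_new/V_old).
Step 2:
                  L         A
  I         0.03847   0.03143
  C        0.001405 -0.002809
  E         0.03988   0.02862
  solve Keq expr → x = -0.001405; check Q = 0.02054

[L]_eq = 0.03988 M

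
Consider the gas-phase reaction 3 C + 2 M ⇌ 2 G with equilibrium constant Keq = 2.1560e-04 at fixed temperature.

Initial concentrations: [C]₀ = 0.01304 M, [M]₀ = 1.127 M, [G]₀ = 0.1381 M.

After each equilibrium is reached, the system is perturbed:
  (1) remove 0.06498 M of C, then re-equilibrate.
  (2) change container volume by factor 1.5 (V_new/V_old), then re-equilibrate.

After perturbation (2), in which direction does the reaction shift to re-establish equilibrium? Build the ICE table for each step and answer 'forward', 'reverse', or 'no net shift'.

Q₀ = 6772 vs Keq = 2.1560e-04 ⇒ Q>K, reverse
Step 1:
                  C         M         G
  I         0.01304     1.127    0.1381
  C          0.2043    0.1362   -0.1362
  E          0.2174     1.263   0.00188
  solve Keq expr → x = -0.06811; check Q = 2.1560e-04
Then remove 0.06498 M of C.
Step 2:
                  C         M         G
  I          0.1524     1.263   0.00188
  C        0.001145 7.6322e-04 -7.6322e-04
  E          0.1535     1.264  0.001117
  solve Keq expr → x = -3.8161e-04; check Q = 2.1560e-04
Then change container volume by factor 1.5 (V_new/V_old).
Step 3:
                  C         M         G
  I          0.1024    0.8427 7.4437e-04
  C       5.0404e-04 3.3603e-04 -3.3603e-04
  E          0.1029     0.843 4.0834e-04
  solve Keq expr → x = -1.6801e-04; check Q = 2.1560e-04

Direction: reverse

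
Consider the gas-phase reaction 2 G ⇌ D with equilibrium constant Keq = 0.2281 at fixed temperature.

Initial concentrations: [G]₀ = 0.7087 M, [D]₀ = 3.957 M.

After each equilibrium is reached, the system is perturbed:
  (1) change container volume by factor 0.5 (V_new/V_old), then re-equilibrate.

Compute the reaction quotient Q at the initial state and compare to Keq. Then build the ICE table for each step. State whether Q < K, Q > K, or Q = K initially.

Q₀ = 7.878; Q > K (proceeds reverse)

Q₀ = 7.878 vs Keq = 0.2281 ⇒ Q>K, reverse
Step 1:
                  G         D
  init       0.7087     3.957
  Δ           2.679    -1.339
  eq          3.388     2.618
  solve Keq expr → x = -1.339; check Q = 0.2281
Then change container volume by factor 0.5 (V_new/V_old).
Step 2:
                  G         D
  init        6.775     5.235
  Δ          -1.626    0.8129
  eq          5.149     6.048
  solve Keq expr → x = 0.8129; check Q = 0.2281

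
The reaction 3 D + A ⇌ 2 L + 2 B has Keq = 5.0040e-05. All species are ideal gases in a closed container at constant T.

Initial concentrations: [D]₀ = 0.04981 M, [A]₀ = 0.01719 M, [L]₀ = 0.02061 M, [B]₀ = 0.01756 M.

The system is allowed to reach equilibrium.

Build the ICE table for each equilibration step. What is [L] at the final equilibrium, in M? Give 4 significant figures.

[L]_eq = 0.00635 M

Q₀ = 0.06166 vs Keq = 5.0040e-05 ⇒ Q>K, reverse
Step 1:
                    D           A           L           B
  Initial     0.04981     0.01719     0.02061     0.01756
  Change      0.02139     0.00713    -0.01426    -0.01426
  Equil        0.0712     0.02432     0.00635      0.0033
  solve Keq expr → x = -0.00713; check Q = 5.0040e-05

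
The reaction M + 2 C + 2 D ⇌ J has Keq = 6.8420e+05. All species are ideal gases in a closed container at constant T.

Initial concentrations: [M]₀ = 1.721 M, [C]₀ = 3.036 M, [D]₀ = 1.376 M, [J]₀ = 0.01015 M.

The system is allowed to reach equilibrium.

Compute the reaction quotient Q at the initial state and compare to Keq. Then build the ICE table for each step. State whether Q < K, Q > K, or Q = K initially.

Q₀ = 3.3794e-04; Q < K (proceeds forward)

Q₀ = 3.3794e-04 vs Keq = 6.8420e+05 ⇒ Q<K, forward
Step 1:
                   M          C          D          J
  I            1.721      3.036      1.376    0.01015
  C          -0.6877     -1.375     -1.375     0.6877
  E            1.033      1.661 5.9829e-04     0.6979
  solve Keq expr → x = 0.6877; check Q = 6.8420e+05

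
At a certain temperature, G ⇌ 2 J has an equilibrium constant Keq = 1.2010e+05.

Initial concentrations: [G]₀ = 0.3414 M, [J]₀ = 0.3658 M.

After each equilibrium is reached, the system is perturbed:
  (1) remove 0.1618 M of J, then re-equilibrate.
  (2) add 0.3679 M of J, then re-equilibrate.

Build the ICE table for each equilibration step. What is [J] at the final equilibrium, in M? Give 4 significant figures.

Q₀ = 0.3919 vs Keq = 1.2010e+05 ⇒ Q<K, forward
Step 1:
                   G          J
  Initial     0.3414     0.3658
  Change     -0.3414     0.6828
  Equil   9.1551e-06      1.049
  solve Keq expr → x = 0.3414; check Q = 1.2010e+05
Then remove 0.1618 M of J.
Step 2:
                   G          J
  Initial 9.1551e-06     0.8868
  Change  -2.6073e-06 5.2145e-06
  Equil   6.5478e-06     0.8868
  solve Keq expr → x = 2.6073e-06; check Q = 1.2010e+05
Then add 0.3679 M of J.
Step 3:
                   G          J
  Initial 6.5478e-06      1.255
  Change  6.5597e-06 -1.3119e-05
  Equil   1.3107e-05      1.255
  solve Keq expr → x = -6.5597e-06; check Q = 1.2010e+05

[J]_eq = 1.255 M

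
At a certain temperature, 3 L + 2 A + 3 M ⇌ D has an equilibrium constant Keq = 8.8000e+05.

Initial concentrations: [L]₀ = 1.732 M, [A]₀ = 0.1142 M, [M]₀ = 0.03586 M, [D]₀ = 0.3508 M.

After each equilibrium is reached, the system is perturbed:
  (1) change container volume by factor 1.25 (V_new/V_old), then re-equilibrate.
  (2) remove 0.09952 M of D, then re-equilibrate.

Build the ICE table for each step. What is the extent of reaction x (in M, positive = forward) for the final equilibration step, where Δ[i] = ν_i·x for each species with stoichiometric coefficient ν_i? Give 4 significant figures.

Q₀ = 1.1227e+05 vs Keq = 8.8000e+05 ⇒ Q<K, forward
Step 1:
                  L         A         M         D
  I           1.732    0.1142   0.03586    0.3508
  C        -0.01628  -0.01085  -0.01628  0.005427
  E           1.716    0.1033   0.01958    0.3562
  solve Keq expr → x = 0.005427; check Q = 8.8000e+05
Then change container volume by factor 1.25 (V_new/V_old).
Step 2:
                  L         A         M         D
  I           1.373   0.08268   0.01566     0.285
  C        0.009213  0.006142  0.009213 -0.003071
  E           1.382   0.08882   0.02488    0.2819
  solve Keq expr → x = -0.003071; check Q = 8.8000e+05
Then remove 0.09952 M of D.
Step 3:
                  L         A         M         D
  I           1.382   0.08882   0.02488    0.1824
  C       -0.002951 -0.001967 -0.002951 9.8368e-04
  E           1.379   0.08685   0.02192    0.1834
  solve Keq expr → x = 9.8368e-04; check Q = 8.8000e+05

x = 9.8368e-04 M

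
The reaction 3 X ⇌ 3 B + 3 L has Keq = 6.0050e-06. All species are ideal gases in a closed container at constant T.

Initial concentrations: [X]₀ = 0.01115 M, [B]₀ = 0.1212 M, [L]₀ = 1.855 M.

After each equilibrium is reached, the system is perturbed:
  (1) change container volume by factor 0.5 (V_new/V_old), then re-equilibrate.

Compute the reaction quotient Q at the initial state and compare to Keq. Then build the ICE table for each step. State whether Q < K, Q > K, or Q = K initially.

Q₀ = 8198 vs Keq = 6.0050e-06 ⇒ Q>K, reverse
Step 1:
                    X           B           L
  I           0.01115      0.1212       1.855
  C            0.1198     -0.1198     -0.1198
  E             0.131    0.001372       1.735
  solve Keq expr → x = -0.03994; check Q = 6.0050e-06
Then change container volume by factor 0.5 (V_new/V_old).
Step 2:
                    X           B           L
  I             0.262    0.002744        3.47
  C          0.001364   -0.001364   -0.001364
  E            0.2633     0.00138       3.469
  solve Keq expr → x = -4.5478e-04; check Q = 6.0050e-06

Q₀ = 8198; Q > K (proceeds reverse)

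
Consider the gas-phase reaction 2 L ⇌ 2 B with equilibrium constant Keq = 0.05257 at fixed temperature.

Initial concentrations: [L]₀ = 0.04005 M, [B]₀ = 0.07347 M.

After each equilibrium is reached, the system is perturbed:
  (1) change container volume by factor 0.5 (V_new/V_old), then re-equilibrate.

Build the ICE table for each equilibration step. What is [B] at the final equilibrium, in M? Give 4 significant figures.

Q₀ = 3.365 vs Keq = 0.05257 ⇒ Q>K, reverse
Step 1:
                   L          B
  Initial    0.04005    0.07347
  Change      0.0523    -0.0523
  Equil      0.09235    0.02117
  solve Keq expr → x = -0.02615; check Q = 0.05257
Then change container volume by factor 0.5 (V_new/V_old).
Step 2:
                   L          B
  Initial     0.1847    0.04235
  Change           0          0
  Equil       0.1847    0.04235
  solve Keq expr → x = 0; check Q = 0.05257

[B]_eq = 0.04235 M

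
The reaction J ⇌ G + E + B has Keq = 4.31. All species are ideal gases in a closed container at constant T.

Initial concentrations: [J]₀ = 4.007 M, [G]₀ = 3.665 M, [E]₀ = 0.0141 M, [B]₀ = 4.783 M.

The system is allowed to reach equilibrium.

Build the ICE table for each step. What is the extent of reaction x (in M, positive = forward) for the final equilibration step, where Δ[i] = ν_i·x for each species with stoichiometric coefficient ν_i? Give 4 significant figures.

x = 0.6175 M

Q₀ = 0.06168 vs Keq = 4.31 ⇒ Q<K, forward
Step 1:
                   J          G          E          B
  init         4.007      3.665     0.0141      4.783
  Δ          -0.6175     0.6175     0.6175     0.6175
  eq           3.389      4.283     0.6316      5.401
  solve Keq expr → x = 0.6175; check Q = 4.31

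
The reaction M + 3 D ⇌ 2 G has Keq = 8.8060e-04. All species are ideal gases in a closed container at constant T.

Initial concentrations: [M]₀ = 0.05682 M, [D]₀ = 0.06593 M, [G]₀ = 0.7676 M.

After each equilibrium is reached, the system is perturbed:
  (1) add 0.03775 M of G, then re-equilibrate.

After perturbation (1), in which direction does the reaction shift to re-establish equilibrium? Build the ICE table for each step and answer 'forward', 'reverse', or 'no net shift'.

Direction: reverse

Q₀ = 3.6184e+04 vs Keq = 8.8060e-04 ⇒ Q>K, reverse
Step 1:
                  M         D         G
  Initial   0.05682   0.06593    0.7676
  Change     0.3714     1.114   -0.7427
  Equil      0.4282      1.18   0.02489
  solve Keq expr → x = -0.3714; check Q = 8.8060e-04
Then add 0.03775 M of G.
Step 2:
                  M         D         G
  Initial    0.4282      1.18   0.06264
  Change    0.01775   0.05325   -0.0355
  Equil      0.4459     1.233   0.02714
  solve Keq expr → x = -0.01775; check Q = 8.8060e-04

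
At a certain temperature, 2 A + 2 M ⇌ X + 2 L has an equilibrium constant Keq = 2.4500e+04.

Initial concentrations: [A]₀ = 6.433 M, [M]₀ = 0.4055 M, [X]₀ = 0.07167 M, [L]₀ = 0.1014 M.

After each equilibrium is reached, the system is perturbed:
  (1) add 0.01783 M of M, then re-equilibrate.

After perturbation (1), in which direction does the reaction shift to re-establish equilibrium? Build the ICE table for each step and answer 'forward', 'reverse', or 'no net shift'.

Q₀ = 1.0829e-04 vs Keq = 2.4500e+04 ⇒ Q<K, forward
Step 1:
                   A          M          X          L
  I            6.433     0.4055    0.07167     0.1014
  C          -0.4052    -0.4052     0.2026     0.4052
  E            6.028 2.8121e-04     0.2743     0.5066
  solve Keq expr → x = 0.2026; check Q = 2.4500e+04
Then add 0.01783 M of M.
Step 2:
                   A          M          X          L
  I            6.028    0.01811     0.2743     0.5066
  C         -0.01781   -0.01781   0.008907    0.01781
  E             6.01 2.9667e-04     0.2832     0.5244
  solve Keq expr → x = 0.008907; check Q = 2.4500e+04

Direction: forward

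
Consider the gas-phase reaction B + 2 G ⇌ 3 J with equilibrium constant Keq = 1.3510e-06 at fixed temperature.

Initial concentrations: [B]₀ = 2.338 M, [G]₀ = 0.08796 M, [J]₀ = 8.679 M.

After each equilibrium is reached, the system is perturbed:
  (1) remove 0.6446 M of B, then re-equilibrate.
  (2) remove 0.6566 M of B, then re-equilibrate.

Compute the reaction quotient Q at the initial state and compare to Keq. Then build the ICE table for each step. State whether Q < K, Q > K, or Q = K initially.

Q₀ = 3.6140e+04; Q > K (proceeds reverse)

Q₀ = 3.6140e+04 vs Keq = 1.3510e-06 ⇒ Q>K, reverse
Step 1:
                  B         G         J
  Initial     2.338   0.08796     8.679
  Change      2.872     5.745    -8.617
  Equil        5.21     5.833    0.0621
  solve Keq expr → x = -2.872; check Q = 1.3510e-06
Then remove 0.6446 M of B.
Step 2:
                  B         G         J
  Initial     4.566     5.833    0.0621
  Change  8.8617e-04  0.001772 -0.002658
  Equil       4.567     5.834   0.05944
  solve Keq expr → x = -8.8617e-04; check Q = 1.3510e-06
Then remove 0.6566 M of B.
Step 3:
                  B         G         J
  Initial      3.91     5.834   0.05944
  Change  9.9328e-04  0.001987  -0.00298
  Equil       3.911     5.836   0.05646
  solve Keq expr → x = -9.9328e-04; check Q = 1.3510e-06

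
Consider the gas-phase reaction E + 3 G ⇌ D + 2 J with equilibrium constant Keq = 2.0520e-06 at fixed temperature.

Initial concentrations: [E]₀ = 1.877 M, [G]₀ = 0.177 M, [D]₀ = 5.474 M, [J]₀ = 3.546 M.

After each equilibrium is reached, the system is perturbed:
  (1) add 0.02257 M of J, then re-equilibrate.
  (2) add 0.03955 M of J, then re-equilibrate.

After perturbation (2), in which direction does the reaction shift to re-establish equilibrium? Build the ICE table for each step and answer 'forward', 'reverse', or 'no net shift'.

Direction: reverse

Q₀ = 6613 vs Keq = 2.0520e-06 ⇒ Q>K, reverse
Step 1:
                  E         G         D         J
  I           1.877     0.177     5.474     3.546
  C           1.764     5.292    -1.764    -3.528
  E           3.641     5.469      3.71   0.01815
  solve Keq expr → x = -1.764; check Q = 2.0520e-06
Then add 0.02257 M of J.
Step 2:
                  E         G         D         J
  I           3.641     5.469      3.71   0.04072
  C         0.01117   0.03352  -0.01117  -0.02235
  E           3.652     5.502     3.699   0.01837
  solve Keq expr → x = -0.01117; check Q = 2.0520e-06
Then add 0.03955 M of J.
Step 3:
                  E         G         D         J
  I           3.652     5.502     3.699   0.05792
  C         0.01958   0.05873  -0.01958  -0.03916
  E           3.672     5.561     3.679   0.01877
  solve Keq expr → x = -0.01958; check Q = 2.0520e-06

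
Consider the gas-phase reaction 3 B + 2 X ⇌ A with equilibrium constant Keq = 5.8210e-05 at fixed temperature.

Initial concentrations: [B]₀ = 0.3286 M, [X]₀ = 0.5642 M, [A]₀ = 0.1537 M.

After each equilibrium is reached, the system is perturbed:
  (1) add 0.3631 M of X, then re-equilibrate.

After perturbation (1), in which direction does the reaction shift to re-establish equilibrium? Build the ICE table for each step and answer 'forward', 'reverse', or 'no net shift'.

Direction: forward

Q₀ = 13.61 vs Keq = 5.8210e-05 ⇒ Q>K, reverse
Step 1:
                  B         X         A
  init       0.3286    0.5642    0.1537
  Δ           0.461    0.3074   -0.1537
  eq         0.7896    0.8716 2.1770e-05
  solve Keq expr → x = -0.1537; check Q = 5.8210e-05
Then add 0.3631 M of X.
Step 2:
                  B         X         A
  init       0.7896     1.235 2.1770e-05
  Δ       -6.5713e-05 -4.3808e-05 2.1904e-05
  eq         0.7896     1.235 4.3675e-05
  solve Keq expr → x = 2.1904e-05; check Q = 5.8210e-05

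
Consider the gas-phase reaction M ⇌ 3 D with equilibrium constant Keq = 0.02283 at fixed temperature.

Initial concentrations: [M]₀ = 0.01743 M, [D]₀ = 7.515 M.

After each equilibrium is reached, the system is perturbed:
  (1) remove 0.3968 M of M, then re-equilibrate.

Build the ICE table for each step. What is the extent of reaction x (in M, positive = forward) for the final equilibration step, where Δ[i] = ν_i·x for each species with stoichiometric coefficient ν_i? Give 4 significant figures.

x = -0.007267 M

Q₀ = 2.4349e+04 vs Keq = 0.02283 ⇒ Q>K, reverse
Step 1:
                  M         D
  init      0.01743     7.515
  Δ           2.378    -7.135
  eq          2.396    0.3796
  solve Keq expr → x = -2.378; check Q = 0.02283
Then remove 0.3968 M of M.
Step 2:
                  M         D
  init        1.999    0.3796
  Δ        0.007267   -0.0218
  eq          2.006    0.3578
  solve Keq expr → x = -0.007267; check Q = 0.02283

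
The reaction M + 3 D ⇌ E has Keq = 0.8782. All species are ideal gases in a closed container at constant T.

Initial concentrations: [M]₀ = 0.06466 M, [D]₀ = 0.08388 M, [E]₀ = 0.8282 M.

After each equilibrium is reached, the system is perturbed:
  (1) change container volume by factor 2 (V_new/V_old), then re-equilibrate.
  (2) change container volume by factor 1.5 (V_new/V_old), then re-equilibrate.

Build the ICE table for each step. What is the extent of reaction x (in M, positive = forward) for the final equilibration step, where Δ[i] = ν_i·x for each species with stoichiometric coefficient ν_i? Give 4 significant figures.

x = -0.03811 M

Q₀ = 2.1703e+04 vs Keq = 0.8782 ⇒ Q>K, reverse
Step 1:
                  M         D         E
  init      0.06466   0.08388    0.8282
  Δ          0.3417     1.025   -0.3417
  eq         0.4063     1.109    0.4865
  solve Keq expr → x = -0.3417; check Q = 0.8782
Then change container volume by factor 2 (V_new/V_old).
Step 2:
                  M         D         E
  init       0.2032    0.5544    0.2433
  Δ          0.0929    0.2787   -0.0929
  eq         0.2961    0.8331    0.1504
  solve Keq expr → x = -0.0929; check Q = 0.8782
Then change container volume by factor 1.5 (V_new/V_old).
Step 3:
                  M         D         E
  init       0.1974    0.5554    0.1002
  Δ         0.03811    0.1143  -0.03811
  eq         0.2355    0.6698   0.06213
  solve Keq expr → x = -0.03811; check Q = 0.8782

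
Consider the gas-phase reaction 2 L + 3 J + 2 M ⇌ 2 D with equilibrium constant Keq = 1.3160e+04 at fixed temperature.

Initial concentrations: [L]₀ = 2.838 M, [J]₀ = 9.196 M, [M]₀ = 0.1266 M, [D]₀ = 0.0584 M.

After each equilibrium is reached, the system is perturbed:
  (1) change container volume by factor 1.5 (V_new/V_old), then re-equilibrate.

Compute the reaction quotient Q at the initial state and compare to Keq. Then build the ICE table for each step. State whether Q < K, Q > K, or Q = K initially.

Q₀ = 3.3973e-05; Q < K (proceeds forward)

Q₀ = 3.3973e-05 vs Keq = 1.3160e+04 ⇒ Q<K, forward
Step 1:
                   L          J          M          D
  init         2.838      9.196     0.1266     0.0584
  Δ          -0.1266    -0.1899    -0.1266     0.1266
  eq           2.711      9.006 2.2003e-05      0.185
  solve Keq expr → x = 0.06329; check Q = 1.3160e+04
Then change container volume by factor 1.5 (V_new/V_old).
Step 2:
                   L          J          M          D
  init         1.808      6.004 1.4669e-05     0.1233
  Δ       2.5744e-05 3.8617e-05 2.5744e-05 -2.5744e-05
  eq           1.808      6.004 4.0413e-05     0.1233
  solve Keq expr → x = -1.2872e-05; check Q = 1.3160e+04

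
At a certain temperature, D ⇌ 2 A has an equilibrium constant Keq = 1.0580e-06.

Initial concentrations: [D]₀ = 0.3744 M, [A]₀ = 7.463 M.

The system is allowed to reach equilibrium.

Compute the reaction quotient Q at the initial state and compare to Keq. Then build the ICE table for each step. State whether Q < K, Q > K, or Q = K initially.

Q₀ = 148.8 vs Keq = 1.0580e-06 ⇒ Q>K, reverse
Step 1:
                  D         A
  Initial    0.3744     7.463
  Change       3.73    -7.461
  Equil       4.105  0.002084
  solve Keq expr → x = -3.73; check Q = 1.0580e-06

Q₀ = 148.8; Q > K (proceeds reverse)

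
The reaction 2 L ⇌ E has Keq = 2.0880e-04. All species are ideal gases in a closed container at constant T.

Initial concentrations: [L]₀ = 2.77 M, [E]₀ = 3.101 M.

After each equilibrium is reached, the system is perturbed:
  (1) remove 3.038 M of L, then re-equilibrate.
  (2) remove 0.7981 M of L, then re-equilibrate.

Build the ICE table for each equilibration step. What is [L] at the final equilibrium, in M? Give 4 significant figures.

Q₀ = 0.4041 vs Keq = 2.0880e-04 ⇒ Q>K, reverse
Step 1:
                  L         E
  init         2.77     3.101
  Δ           6.169    -3.084
  eq          8.939   0.01668
  solve Keq expr → x = -3.084; check Q = 2.0880e-04
Then remove 3.038 M of L.
Step 2:
                  L         E
  init        5.901   0.01668
  Δ         0.01873 -0.009367
  eq          5.919  0.007316
  solve Keq expr → x = -0.009367; check Q = 2.0880e-04
Then remove 0.7981 M of L.
Step 3:
                  L         E
  init        5.121  0.007316
  Δ        0.003664 -0.001832
  eq          5.125  0.005484
  solve Keq expr → x = -0.001832; check Q = 2.0880e-04

[L]_eq = 5.125 M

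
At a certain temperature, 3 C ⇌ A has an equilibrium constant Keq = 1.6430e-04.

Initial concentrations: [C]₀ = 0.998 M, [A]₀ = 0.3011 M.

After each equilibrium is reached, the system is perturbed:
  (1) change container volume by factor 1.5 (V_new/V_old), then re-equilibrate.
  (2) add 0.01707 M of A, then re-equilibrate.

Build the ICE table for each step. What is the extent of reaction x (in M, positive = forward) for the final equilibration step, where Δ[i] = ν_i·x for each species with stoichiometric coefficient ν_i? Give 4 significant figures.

Q₀ = 0.3029 vs Keq = 1.6430e-04 ⇒ Q>K, reverse
Step 1:
                  C         A
  I           0.998    0.3011
  C          0.8999      -0.3
  E           1.898  0.001123
  solve Keq expr → x = -0.3; check Q = 1.6430e-04
Then change container volume by factor 1.5 (V_new/V_old).
Step 2:
                  C         A
  I           1.265 7.4884e-04
  C        0.001245 -4.1504e-04
  E           1.267 3.3380e-04
  solve Keq expr → x = -4.1504e-04; check Q = 1.6430e-04
Then add 0.01707 M of A.
Step 3:
                  C         A
  I           1.267    0.0174
  C         0.05108  -0.01703
  E           1.318 3.7584e-04
  solve Keq expr → x = -0.01703; check Q = 1.6430e-04

x = -0.01703 M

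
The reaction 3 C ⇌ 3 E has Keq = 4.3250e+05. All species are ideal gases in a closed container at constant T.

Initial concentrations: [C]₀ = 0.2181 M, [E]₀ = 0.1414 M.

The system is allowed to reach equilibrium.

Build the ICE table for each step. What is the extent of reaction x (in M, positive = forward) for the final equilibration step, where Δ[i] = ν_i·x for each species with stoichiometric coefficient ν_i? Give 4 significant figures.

Q₀ = 0.2725 vs Keq = 4.3250e+05 ⇒ Q<K, forward
Step 1:
                   C          E
  I           0.2181     0.1414
  C          -0.2134     0.2134
  E         0.004692     0.3548
  solve Keq expr → x = 0.07114; check Q = 4.3250e+05

x = 0.07114 M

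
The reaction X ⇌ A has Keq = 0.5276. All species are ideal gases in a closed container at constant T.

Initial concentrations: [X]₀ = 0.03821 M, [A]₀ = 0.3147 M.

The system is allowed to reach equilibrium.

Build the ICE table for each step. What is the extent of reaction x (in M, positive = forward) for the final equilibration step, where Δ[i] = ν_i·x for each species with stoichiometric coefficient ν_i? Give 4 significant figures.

x = -0.1928 M

Q₀ = 8.236 vs Keq = 0.5276 ⇒ Q>K, reverse
Step 1:
                   X          A
  init       0.03821     0.3147
  Δ           0.1928    -0.1928
  eq           0.231     0.1219
  solve Keq expr → x = -0.1928; check Q = 0.5276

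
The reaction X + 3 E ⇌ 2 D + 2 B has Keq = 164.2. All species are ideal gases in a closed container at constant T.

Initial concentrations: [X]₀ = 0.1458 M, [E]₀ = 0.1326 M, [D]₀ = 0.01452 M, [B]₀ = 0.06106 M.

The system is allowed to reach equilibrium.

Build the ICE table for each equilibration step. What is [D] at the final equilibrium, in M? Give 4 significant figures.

[D]_eq = 0.08942 M

Q₀ = 0.002312 vs Keq = 164.2 ⇒ Q<K, forward
Step 1:
                    X           E           D           B
  init         0.1458      0.1326     0.01452     0.06106
  Δ          -0.03745     -0.1123      0.0749      0.0749
  eq           0.1084     0.02025     0.08942       0.136
  solve Keq expr → x = 0.03745; check Q = 164.2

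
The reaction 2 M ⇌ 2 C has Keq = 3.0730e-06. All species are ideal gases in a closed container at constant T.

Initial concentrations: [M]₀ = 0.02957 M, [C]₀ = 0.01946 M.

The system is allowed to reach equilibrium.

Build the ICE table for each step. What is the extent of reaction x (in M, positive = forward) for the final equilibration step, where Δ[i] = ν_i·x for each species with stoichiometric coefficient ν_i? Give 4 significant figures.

Q₀ = 0.4331 vs Keq = 3.0730e-06 ⇒ Q>K, reverse
Step 1:
                  M         C
  Initial   0.02957   0.01946
  Change    0.01937  -0.01937
  Equil     0.04894 8.5799e-05
  solve Keq expr → x = -0.009687; check Q = 3.0730e-06

x = -0.009687 M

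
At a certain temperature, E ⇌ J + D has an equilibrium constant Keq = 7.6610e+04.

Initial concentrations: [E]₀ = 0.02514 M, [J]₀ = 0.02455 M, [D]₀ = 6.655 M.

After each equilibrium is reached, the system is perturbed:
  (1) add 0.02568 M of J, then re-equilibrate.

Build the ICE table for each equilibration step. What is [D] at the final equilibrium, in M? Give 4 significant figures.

[D]_eq = 6.68 M

Q₀ = 6.499 vs Keq = 7.6610e+04 ⇒ Q<K, forward
Step 1:
                  E         J         D
  Initial   0.02514   0.02455     6.655
  Change   -0.02514   0.02514   0.02514
  Equil   4.3324e-06   0.04969      6.68
  solve Keq expr → x = 0.02514; check Q = 7.6610e+04
Then add 0.02568 M of J.
Step 2:
                  E         J         D
  Initial 4.3324e-06   0.07537      6.68
  Change  2.2390e-06 -2.2390e-06 -2.2390e-06
  Equil   6.5714e-06   0.07536      6.68
  solve Keq expr → x = -2.2390e-06; check Q = 7.6610e+04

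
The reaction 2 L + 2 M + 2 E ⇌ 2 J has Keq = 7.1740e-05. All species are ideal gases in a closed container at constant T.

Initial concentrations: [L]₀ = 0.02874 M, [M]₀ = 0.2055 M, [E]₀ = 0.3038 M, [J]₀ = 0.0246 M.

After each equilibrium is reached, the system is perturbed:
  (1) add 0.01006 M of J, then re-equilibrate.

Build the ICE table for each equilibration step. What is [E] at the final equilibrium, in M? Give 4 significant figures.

Q₀ = 188 vs Keq = 7.1740e-05 ⇒ Q>K, reverse
Step 1:
                  L         M         E         J
  I         0.02874    0.2055    0.3038    0.0246
  C         0.02457   0.02457   0.02457  -0.02457
  E         0.05331    0.2301    0.3284 3.4109e-05
  solve Keq expr → x = -0.01228; check Q = 7.1740e-05
Then add 0.01006 M of J.
Step 2:
                  L         M         E         J
  I         0.05331    0.2301    0.3284   0.01009
  C         0.01005   0.01005   0.01005  -0.01005
  E         0.06336    0.2401    0.3384 4.3606e-05
  solve Keq expr → x = -0.005025; check Q = 7.1740e-05

[E]_eq = 0.3384 M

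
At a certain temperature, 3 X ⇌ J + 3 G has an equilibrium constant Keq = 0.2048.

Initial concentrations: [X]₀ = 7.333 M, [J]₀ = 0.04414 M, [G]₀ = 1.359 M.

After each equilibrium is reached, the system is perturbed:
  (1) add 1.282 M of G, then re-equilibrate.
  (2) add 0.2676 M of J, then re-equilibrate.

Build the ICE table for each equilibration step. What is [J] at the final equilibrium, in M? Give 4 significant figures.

[J]_eq = 0.7423 M

Q₀ = 2.8096e-04 vs Keq = 0.2048 ⇒ Q<K, forward
Step 1:
                   X          J          G
  Initial      7.333    0.04414      1.359
  Change      -2.075     0.6915      2.075
  Equil        5.258     0.7357      3.434
  solve Keq expr → x = 0.6915; check Q = 0.2048
Then add 1.282 M of G.
Step 2:
                   X          J          G
  Initial      5.258     0.7357      4.716
  Change      0.5471    -0.1824    -0.5471
  Equil        5.806     0.5533      4.168
  solve Keq expr → x = -0.1824; check Q = 0.2048
Then add 0.2676 M of J.
Step 3:
                   X          J          G
  Initial      5.806     0.8209      4.168
  Change      0.2356   -0.07855    -0.2356
  Equil        6.041     0.7423      3.933
  solve Keq expr → x = -0.07855; check Q = 0.2048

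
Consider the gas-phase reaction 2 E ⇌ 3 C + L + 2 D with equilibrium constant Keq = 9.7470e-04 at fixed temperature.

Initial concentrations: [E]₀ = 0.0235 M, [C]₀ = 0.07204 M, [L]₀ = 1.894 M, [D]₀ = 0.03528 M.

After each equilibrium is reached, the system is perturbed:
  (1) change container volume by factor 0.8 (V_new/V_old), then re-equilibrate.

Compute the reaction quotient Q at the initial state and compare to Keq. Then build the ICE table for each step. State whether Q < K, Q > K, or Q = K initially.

Q₀ = 0.001596 vs Keq = 9.7470e-04 ⇒ Q>K, reverse
Step 1:
                    E           C           L           D
  I            0.0235     0.07204       1.894     0.03528
  C          0.002416   -0.003624   -0.001208   -0.002416
  E           0.02592     0.06842       1.893     0.03286
  solve Keq expr → x = -0.001208; check Q = 9.7470e-04
Then change container volume by factor 0.8 (V_new/V_old).
Step 2:
                    E           C           L           D
  I            0.0324     0.08552       2.366     0.04108
  C          0.005416   -0.008124   -0.002708   -0.005416
  E           0.03781      0.0774       2.363     0.03566
  solve Keq expr → x = -0.002708; check Q = 9.7470e-04

Q₀ = 0.001596; Q > K (proceeds reverse)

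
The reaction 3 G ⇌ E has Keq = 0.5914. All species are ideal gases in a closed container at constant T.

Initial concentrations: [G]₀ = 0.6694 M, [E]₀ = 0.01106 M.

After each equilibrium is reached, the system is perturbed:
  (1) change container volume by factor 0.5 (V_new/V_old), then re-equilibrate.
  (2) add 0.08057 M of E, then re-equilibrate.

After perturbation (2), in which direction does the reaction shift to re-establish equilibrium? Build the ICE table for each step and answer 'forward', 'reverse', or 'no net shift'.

Q₀ = 0.03687 vs Keq = 0.5914 ⇒ Q<K, forward
Step 1:
                   G          E
  I           0.6694    0.01106
  C          -0.1777    0.05924
  E           0.4917     0.0703
  solve Keq expr → x = 0.05924; check Q = 0.5914
Then change container volume by factor 0.5 (V_new/V_old).
Step 2:
                   G          E
  I           0.9834     0.1406
  C          -0.2573    0.08577
  E           0.7261     0.2264
  solve Keq expr → x = 0.08577; check Q = 0.5914
Then add 0.08057 M of E.
Step 3:
                   G          E
  I           0.7261     0.3069
  C          0.05978   -0.01993
  E           0.7858      0.287
  solve Keq expr → x = -0.01993; check Q = 0.5914

Direction: reverse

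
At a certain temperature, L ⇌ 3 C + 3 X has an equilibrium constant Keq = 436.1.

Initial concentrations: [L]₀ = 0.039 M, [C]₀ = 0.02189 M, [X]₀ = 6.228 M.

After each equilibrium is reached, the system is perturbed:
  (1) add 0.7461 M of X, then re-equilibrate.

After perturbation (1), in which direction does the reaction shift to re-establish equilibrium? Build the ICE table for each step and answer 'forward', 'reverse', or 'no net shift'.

Q₀ = 0.06497 vs Keq = 436.1 ⇒ Q<K, forward
Step 1:
                  L         C         X
  init        0.039   0.02189     6.228
  Δ        -0.03757    0.1127    0.1127
  eq       0.001426    0.1346     6.341
  solve Keq expr → x = 0.03757; check Q = 436.1
Then add 0.7461 M of X.
Step 2:
                  L         C         X
  init     0.001426    0.1346     7.087
  Δ       4.9811e-04 -0.001494 -0.001494
  eq       0.001924    0.1331     7.085
  solve Keq expr → x = -4.9811e-04; check Q = 436.1

Direction: reverse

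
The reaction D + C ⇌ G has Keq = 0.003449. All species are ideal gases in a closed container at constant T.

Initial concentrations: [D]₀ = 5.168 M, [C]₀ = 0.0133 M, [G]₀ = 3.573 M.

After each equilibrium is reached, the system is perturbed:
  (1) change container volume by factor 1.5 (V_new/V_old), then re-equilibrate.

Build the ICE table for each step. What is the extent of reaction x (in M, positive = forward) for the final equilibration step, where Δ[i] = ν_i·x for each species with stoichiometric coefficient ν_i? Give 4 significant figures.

Q₀ = 51.98 vs Keq = 0.003449 ⇒ Q>K, reverse
Step 1:
                   D          C          G
  Initial      5.168     0.0133      3.573
  Change       3.469      3.469     -3.469
  Equil        8.637      3.483     0.1037
  solve Keq expr → x = -3.469; check Q = 0.003449
Then change container volume by factor 1.5 (V_new/V_old).
Step 2:
                   D          C          G
  Initial      5.758      2.322    0.06916
  Change     0.02243    0.02243   -0.02243
  Equil        5.781      2.344    0.04674
  solve Keq expr → x = -0.02243; check Q = 0.003449

x = -0.02243 M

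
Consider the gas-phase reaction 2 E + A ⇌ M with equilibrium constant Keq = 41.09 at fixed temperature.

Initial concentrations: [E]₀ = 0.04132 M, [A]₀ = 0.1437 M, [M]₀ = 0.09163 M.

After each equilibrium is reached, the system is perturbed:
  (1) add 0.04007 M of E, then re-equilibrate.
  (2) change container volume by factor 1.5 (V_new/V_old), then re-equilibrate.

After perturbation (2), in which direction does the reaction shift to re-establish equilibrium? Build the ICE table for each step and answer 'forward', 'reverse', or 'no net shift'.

Q₀ = 373.5 vs Keq = 41.09 ⇒ Q>K, reverse
Step 1:
                    E           A           M
  I           0.04132      0.1437     0.09163
  C           0.05444     0.02722    -0.02722
  E           0.09576      0.1709     0.06441
  solve Keq expr → x = -0.02722; check Q = 41.09
Then add 0.04007 M of E.
Step 2:
                    E           A           M
  I            0.1358      0.1709     0.06441
  C           -0.0264     -0.0132      0.0132
  E            0.1094      0.1577     0.07761
  solve Keq expr → x = 0.0132; check Q = 41.09
Then change container volume by factor 1.5 (V_new/V_old).
Step 3:
                    E           A           M
  I           0.07295      0.1051     0.05174
  C           0.02055     0.01027    -0.01027
  E            0.0935      0.1154     0.04146
  solve Keq expr → x = -0.01027; check Q = 41.09

Direction: reverse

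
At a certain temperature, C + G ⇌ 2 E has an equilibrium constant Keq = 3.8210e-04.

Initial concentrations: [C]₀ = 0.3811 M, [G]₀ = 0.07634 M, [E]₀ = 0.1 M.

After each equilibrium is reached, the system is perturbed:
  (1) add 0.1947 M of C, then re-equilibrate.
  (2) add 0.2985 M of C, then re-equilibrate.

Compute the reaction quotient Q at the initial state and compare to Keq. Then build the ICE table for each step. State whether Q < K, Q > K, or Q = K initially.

Q₀ = 0.3437; Q > K (proceeds reverse)

Q₀ = 0.3437 vs Keq = 3.8210e-04 ⇒ Q>K, reverse
Step 1:
                  C         G         E
  Initial    0.3811   0.07634       0.1
  Change    0.04775   0.04775  -0.09549
  Equil      0.4288    0.1241  0.004509
  solve Keq expr → x = -0.04775; check Q = 3.8210e-04
Then add 0.1947 M of C.
Step 2:
                  C         G         E
  Initial    0.6235    0.1241  0.004509
  Change  -4.5803e-04 -4.5803e-04 9.1606e-04
  Equil      0.6231    0.1236  0.005425
  solve Keq expr → x = 4.5803e-04; check Q = 3.8210e-04
Then add 0.2985 M of C.
Step 3:
                  C         G         E
  Initial    0.9216    0.1236  0.005425
  Change  -5.7764e-04 -5.7764e-04  0.001155
  Equil       0.921     0.123  0.006581
  solve Keq expr → x = 5.7764e-04; check Q = 3.8210e-04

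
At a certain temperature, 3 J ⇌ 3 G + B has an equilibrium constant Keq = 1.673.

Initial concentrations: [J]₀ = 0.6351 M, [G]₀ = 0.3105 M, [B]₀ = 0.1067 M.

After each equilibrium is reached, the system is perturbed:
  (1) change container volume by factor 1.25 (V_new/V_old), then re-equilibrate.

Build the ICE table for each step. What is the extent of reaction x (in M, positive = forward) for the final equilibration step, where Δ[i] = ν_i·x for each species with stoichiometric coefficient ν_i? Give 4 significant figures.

Q₀ = 0.01247 vs Keq = 1.673 ⇒ Q<K, forward
Step 1:
                  J         G         B
  init       0.6351    0.3105    0.1067
  Δ         -0.3186    0.3186    0.1062
  eq         0.3165    0.6291    0.2129
  solve Keq expr → x = 0.1062; check Q = 1.673
Then change container volume by factor 1.25 (V_new/V_old).
Step 2:
                  J         G         B
  init       0.2532    0.5033    0.1703
  Δ        -0.01118   0.01118  0.003728
  eq          0.242    0.5145    0.1741
  solve Keq expr → x = 0.003728; check Q = 1.673

x = 0.003728 M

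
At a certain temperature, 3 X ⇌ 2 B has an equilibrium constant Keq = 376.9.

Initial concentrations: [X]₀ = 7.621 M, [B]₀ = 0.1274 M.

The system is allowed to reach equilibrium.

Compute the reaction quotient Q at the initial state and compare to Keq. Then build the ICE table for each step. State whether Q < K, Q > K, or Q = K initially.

Q₀ = 3.6669e-05 vs Keq = 376.9 ⇒ Q<K, forward
Step 1:
                    X           B
  init          7.621      0.1274
  Δ            -7.219       4.813
  eq           0.4016        4.94
  solve Keq expr → x = 2.406; check Q = 376.9

Q₀ = 3.6669e-05; Q < K (proceeds forward)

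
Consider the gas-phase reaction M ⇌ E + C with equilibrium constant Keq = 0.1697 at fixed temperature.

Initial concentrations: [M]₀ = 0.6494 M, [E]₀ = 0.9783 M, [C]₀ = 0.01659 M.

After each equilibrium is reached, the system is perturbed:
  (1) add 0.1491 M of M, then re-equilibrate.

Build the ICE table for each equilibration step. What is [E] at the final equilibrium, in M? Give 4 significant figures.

[E]_eq = 1.073 M

Q₀ = 0.02499 vs Keq = 0.1697 ⇒ Q<K, forward
Step 1:
                  M         E         C
  init       0.6494    0.9783   0.01659
  Δ        -0.07576   0.07576   0.07576
  eq         0.5736     1.054   0.09235
  solve Keq expr → x = 0.07576; check Q = 0.1697
Then add 0.1491 M of M.
Step 2:
                  M         E         C
  init       0.7227     1.054   0.09235
  Δ        -0.01895   0.01895   0.01895
  eq         0.7038     1.073    0.1113
  solve Keq expr → x = 0.01895; check Q = 0.1697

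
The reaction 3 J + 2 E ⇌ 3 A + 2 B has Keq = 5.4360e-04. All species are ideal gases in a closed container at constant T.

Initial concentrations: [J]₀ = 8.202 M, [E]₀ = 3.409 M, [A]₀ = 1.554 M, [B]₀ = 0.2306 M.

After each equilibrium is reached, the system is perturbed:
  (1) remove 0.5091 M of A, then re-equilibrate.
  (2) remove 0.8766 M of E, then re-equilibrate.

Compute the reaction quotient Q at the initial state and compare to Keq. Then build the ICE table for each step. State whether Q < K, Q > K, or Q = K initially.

Q₀ = 3.1121e-05; Q < K (proceeds forward)

Q₀ = 3.1121e-05 vs Keq = 5.4360e-04 ⇒ Q<K, forward
Step 1:
                    J           E           A           B
  Initial       8.202       3.409       1.554      0.2306
  Change      -0.4661     -0.3107      0.4661      0.3107
  Equil         7.736       3.098        2.02      0.5413
  solve Keq expr → x = 0.1554; check Q = 5.4360e-04
Then remove 0.5091 M of A.
Step 2:
                    J           E           A           B
  Initial       7.736       3.098       1.511      0.5413
  Change      -0.1764     -0.1176      0.1764      0.1176
  Equil         7.559       2.981       1.687      0.6589
  solve Keq expr → x = 0.05881; check Q = 5.4360e-04
Then remove 0.8766 M of E.
Step 3:
                    J           E           A           B
  Initial       7.559       2.104       1.687      0.6589
  Change        0.138       0.092      -0.138      -0.092
  Equil         7.697       2.196       1.549       0.567
  solve Keq expr → x = -0.046; check Q = 5.4360e-04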